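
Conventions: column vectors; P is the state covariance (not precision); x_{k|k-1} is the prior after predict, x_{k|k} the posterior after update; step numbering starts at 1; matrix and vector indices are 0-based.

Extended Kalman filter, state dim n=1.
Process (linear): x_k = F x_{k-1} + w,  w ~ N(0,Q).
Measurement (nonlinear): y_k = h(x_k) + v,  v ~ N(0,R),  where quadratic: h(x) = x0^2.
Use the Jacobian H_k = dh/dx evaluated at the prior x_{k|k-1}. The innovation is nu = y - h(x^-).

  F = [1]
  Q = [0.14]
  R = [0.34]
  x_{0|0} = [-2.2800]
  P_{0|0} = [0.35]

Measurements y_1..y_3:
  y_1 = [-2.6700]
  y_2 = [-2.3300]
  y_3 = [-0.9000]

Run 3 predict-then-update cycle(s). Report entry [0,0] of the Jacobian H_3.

step 1: x^-=[-2.2800]  P^-=[0.4900]  H_jac=[-4.5600]  S=[10.5289]  K=[-0.2122]  nu=[-7.8684]  x^+=[-0.6102]  P^+=[0.0158]
step 2: x^-=[-0.6102]  P^-=[0.1558]  H_jac=[-1.2204]  S=[0.5721]  K=[-0.3324]  nu=[-2.7023]  x^+=[0.2881]  P^+=[0.0926]
step 3: x^-=[0.2881]  P^-=[0.2326]  H_jac=[0.5762]  S=[0.4172]  K=[0.3212]  nu=[-0.9830]  x^+=[-0.0277]  P^+=[0.1896]

H_jac[0,0] = 0.5762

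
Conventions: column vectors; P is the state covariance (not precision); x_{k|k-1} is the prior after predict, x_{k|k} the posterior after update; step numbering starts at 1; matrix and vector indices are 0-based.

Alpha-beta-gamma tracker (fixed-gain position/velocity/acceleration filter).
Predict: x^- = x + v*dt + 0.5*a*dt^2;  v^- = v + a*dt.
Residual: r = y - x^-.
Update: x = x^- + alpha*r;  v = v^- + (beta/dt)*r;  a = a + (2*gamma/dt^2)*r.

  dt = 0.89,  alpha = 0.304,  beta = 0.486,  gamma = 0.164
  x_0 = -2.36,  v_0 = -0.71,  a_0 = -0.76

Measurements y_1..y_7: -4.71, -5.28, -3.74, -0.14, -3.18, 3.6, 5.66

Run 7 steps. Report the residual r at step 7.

step 1: x_pred=-3.2929  r=-1.4171  x^+=-3.7237  v^+=-2.1602  a^+=-1.3468
step 2: x_pred=-6.1797  r=0.8997  x^+=-5.9062  v^+=-2.8676  a^+=-0.9742
step 3: x_pred=-8.8442  r=5.1042  x^+=-7.2925  v^+=-0.9474  a^+=1.1393
step 4: x_pred=-7.6845  r=7.5445  x^+=-5.3910  v^+=4.1864  a^+=4.2634
step 5: x_pred=0.0235  r=-3.2035  x^+=-0.9504  v^+=6.2316  a^+=2.9369
step 6: x_pred=5.7589  r=-2.1589  x^+=5.1026  v^+=7.6665  a^+=2.0430
step 7: x_pred=12.7349  r=-7.0749  x^+=10.5841  v^+=5.6214  a^+=-0.8867

resid = -7.0749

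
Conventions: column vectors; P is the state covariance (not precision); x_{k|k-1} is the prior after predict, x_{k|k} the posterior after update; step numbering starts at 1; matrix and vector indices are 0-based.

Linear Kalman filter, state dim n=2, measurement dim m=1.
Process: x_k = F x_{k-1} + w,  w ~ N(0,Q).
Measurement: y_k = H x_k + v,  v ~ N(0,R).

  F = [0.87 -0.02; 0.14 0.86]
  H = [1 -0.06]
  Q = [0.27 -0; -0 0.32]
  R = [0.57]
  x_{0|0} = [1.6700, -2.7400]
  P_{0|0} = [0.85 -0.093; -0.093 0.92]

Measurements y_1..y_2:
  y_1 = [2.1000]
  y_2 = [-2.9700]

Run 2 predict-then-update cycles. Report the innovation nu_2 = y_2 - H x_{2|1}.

innov = [-4.6684]

step 1: x^-=[1.5077, -2.1226]  P^-=[0.9170 0.0184; 0.0184 0.9947]  S=[1.4883]  K=[0.6154; -0.0277]  nu=[0.4649]  x^+=[1.7938, -2.1355]  P^+=[0.3534 0.0438; 0.0438 0.9936]
step 2: x^-=[1.6033, -1.5854]  P^-=[0.5363 0.0586; 0.0586 1.0723]  S=[1.1032]  K=[0.4830; -0.0052]  nu=[-4.6684]  x^+=[-0.6515, -1.5611]  P^+=[0.2790 0.0614; 0.0614 1.0723]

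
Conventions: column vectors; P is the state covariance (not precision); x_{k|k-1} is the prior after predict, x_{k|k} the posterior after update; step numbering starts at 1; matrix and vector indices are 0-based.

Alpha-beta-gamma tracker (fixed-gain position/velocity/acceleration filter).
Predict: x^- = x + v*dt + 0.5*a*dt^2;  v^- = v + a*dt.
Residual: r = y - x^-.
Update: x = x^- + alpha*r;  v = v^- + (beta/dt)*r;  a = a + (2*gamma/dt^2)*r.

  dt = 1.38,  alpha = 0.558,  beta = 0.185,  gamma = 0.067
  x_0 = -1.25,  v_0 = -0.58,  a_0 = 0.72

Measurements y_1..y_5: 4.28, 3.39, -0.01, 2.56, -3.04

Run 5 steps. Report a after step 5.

step 1: x_pred=-1.3648  r=5.6448  x^+=1.7850  v^+=1.1703  a^+=1.1172
step 2: x_pred=4.4638  r=-1.0738  x^+=3.8646  v^+=2.5681  a^+=1.0416
step 3: x_pred=8.4004  r=-8.4104  x^+=3.7074  v^+=2.8781  a^+=0.4498
step 4: x_pred=8.1075  r=-5.5475  x^+=5.0120  v^+=2.7552  a^+=0.0595
step 5: x_pred=8.8708  r=-11.9108  x^+=2.2246  v^+=1.2405  a^+=-0.7786

a_post = -0.7786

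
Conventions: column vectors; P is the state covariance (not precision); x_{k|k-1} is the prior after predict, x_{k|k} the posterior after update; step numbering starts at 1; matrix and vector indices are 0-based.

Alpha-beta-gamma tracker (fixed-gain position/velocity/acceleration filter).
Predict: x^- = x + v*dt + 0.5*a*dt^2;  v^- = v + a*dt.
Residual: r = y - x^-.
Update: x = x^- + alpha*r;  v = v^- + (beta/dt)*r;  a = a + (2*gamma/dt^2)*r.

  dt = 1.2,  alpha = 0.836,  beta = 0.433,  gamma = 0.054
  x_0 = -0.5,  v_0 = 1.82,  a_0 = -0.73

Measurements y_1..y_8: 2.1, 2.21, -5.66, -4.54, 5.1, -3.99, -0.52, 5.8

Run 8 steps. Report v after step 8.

step 1: x_pred=1.1584  r=0.9416  x^+=1.9456  v^+=1.2838  a^+=-0.6594
step 2: x_pred=3.0113  r=-0.8013  x^+=2.3414  v^+=0.2034  a^+=-0.7195
step 3: x_pred=2.0674  r=-7.7274  x^+=-4.3927  v^+=-3.4483  a^+=-1.2990
step 4: x_pred=-9.4660  r=4.9260  x^+=-5.3479  v^+=-3.2297  a^+=-0.9296
step 5: x_pred=-9.8928  r=14.9928  x^+=2.6412  v^+=1.0647  a^+=0.1949
step 6: x_pred=4.0591  r=-8.0491  x^+=-2.6699  v^+=-1.6058  a^+=-0.4088
step 7: x_pred=-4.8913  r=4.3713  x^+=-1.2369  v^+=-0.5191  a^+=-0.0810
step 8: x_pred=-1.9181  r=7.7181  x^+=4.5342  v^+=2.1687  a^+=0.4979

v_post = 2.1687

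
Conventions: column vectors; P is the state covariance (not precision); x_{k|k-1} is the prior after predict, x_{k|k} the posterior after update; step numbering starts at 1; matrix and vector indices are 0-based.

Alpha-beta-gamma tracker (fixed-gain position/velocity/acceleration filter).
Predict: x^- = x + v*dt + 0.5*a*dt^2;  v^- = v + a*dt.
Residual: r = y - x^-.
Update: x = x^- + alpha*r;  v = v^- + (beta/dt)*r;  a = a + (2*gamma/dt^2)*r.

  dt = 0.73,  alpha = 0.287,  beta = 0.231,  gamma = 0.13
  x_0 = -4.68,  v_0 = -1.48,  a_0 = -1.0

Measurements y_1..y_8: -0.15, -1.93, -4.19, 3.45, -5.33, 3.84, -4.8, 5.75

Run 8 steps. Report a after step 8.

a_post = -3.7701

step 1: x_pred=-6.0268  r=5.8768  x^+=-4.3402  v^+=-0.3503  a^+=1.8673
step 2: x_pred=-4.0984  r=2.1684  x^+=-3.4761  v^+=1.6990  a^+=2.9252
step 3: x_pred=-1.4564  r=-2.7336  x^+=-2.2409  v^+=2.9694  a^+=1.5915
step 4: x_pred=0.3508  r=3.0992  x^+=1.2402  v^+=5.1119  a^+=3.1036
step 5: x_pred=5.7989  r=-11.1289  x^+=2.6049  v^+=3.8560  a^+=-2.3261
step 6: x_pred=4.8000  r=-0.9600  x^+=4.5245  v^+=1.8541  a^+=-2.7945
step 7: x_pred=5.1334  r=-9.9334  x^+=2.2825  v^+=-3.3291  a^+=-7.6409
step 8: x_pred=-2.1837  r=7.9337  x^+=0.0933  v^+=-6.3965  a^+=-3.7701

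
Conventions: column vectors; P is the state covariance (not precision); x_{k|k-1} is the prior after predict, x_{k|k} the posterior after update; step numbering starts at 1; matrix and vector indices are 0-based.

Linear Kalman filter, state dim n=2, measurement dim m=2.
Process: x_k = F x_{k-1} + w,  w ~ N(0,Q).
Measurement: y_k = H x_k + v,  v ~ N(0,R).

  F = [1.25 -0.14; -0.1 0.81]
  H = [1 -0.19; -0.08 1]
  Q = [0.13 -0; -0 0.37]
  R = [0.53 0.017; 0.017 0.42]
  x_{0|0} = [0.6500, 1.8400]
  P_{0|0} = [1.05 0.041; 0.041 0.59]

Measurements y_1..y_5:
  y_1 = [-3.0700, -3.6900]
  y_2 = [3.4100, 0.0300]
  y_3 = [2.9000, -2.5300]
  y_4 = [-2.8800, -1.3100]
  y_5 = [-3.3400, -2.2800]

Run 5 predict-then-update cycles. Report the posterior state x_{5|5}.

step 1: x^-=[0.5549, 1.4254]  P^-=[1.7678 -0.1561; -0.1561 0.7610]  S=[2.3846 -0.4275; -0.4275 1.2172]  K=[0.7577 0.0217; -0.0130 0.6308]  nu=[-3.3541, -5.0710]  x^+=[-2.0962, -1.7300]  P^+=[0.4124 0.0550; 0.0550 0.2691]
step 2: x^-=[-2.3781, -1.1917]  P^-=[0.7604 -0.0256; -0.0256 0.5418]  S=[1.3197 -0.1728; -0.1728 0.9708]  K=[0.5818 0.0145; -0.0247 0.5558]  nu=[5.5617, 1.0314]  x^+=[0.8725, -0.7555]  P^+=[0.3164 0.0413; 0.0413 0.2363]
step 3: x^-=[1.1963, -0.6992]  P^-=[0.6146 -0.0240; -0.0240 0.5215]  S=[1.1725 -0.1556; -0.1556 0.9493]  K=[0.5293 0.0097; -0.0325 0.5461]  nu=[1.5708, -1.7351]  x^+=[2.0110, -1.6977]  P^+=[0.2876 0.0361; 0.0361 0.2317]
step 4: x^-=[2.7514, -1.5763]  P^-=[0.5712 -0.0252; -0.0252 0.5190]  S=[1.1295 -0.1529; -0.1529 0.9467]  K=[0.5110 0.0076; -0.0359 0.5446]  nu=[-5.9309, 0.4864]  x^+=[-0.2755, -1.0985]  P^+=[0.2774 0.0341; 0.0341 0.2308]
step 5: x^-=[-0.1906, -0.8622]  P^-=[0.5561 -0.0259; -0.0259 0.5187]  S=[1.1146 -0.1523; -0.1523 0.9464]  K=[0.5042 0.0068; -0.0373 0.5443]  nu=[-3.3132, -1.4330]  x^+=[-1.8710, -1.5188]  P^+=[0.2737 0.0333; 0.0333 0.2306]

x_post = [-1.8710, -1.5188]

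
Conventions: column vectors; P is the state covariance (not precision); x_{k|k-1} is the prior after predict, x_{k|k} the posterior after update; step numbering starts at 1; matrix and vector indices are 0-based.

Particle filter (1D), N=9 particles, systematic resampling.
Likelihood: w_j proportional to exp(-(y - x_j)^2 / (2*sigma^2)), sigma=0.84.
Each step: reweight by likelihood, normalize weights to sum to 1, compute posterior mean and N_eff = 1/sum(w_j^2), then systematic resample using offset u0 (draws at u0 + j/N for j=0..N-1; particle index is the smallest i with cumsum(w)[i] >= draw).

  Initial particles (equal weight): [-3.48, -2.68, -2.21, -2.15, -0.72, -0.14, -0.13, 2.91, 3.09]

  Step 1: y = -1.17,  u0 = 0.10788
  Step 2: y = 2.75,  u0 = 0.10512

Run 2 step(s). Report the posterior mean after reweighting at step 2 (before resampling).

step 1: w=[0.0076, 0.0664, 0.1551, 0.1691, 0.2893, 0.1574, 0.1551, 0.0000, 0.0000]  mean=-1.1611  Neff=5.2734  idx=[2, 2, 3, 4, 4, 4, 5, 6, 6]
step 2: w=[0.0000, 0.0000, 0.0000, 0.0222, 0.0222, 0.0222, 0.3027, 0.3154, 0.3154]  mean=-0.1723  Neff=3.4242  idx=[6, 6, 6, 7, 7, 7, 8, 8, 8]

post_mean = -0.1723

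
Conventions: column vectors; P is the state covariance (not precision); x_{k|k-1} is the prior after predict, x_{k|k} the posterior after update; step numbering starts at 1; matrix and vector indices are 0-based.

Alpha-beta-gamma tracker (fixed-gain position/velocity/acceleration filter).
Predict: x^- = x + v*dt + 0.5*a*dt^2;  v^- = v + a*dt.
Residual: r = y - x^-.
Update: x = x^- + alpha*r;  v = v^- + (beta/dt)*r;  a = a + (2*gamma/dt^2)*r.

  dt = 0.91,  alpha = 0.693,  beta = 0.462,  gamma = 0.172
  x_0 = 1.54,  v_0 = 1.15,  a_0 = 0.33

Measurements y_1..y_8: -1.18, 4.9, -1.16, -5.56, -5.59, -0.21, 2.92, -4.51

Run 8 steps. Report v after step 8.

v_post = 4.2859

step 1: x_pred=2.7231  r=-3.9031  x^+=0.0183  v^+=-0.5313  a^+=-1.2914
step 2: x_pred=-0.9999  r=5.8999  x^+=3.0887  v^+=1.2889  a^+=1.1595
step 3: x_pred=4.7417  r=-5.9017  x^+=0.6518  v^+=-0.6522  a^+=-1.2921
step 4: x_pred=-0.4767  r=-5.0833  x^+=-3.9994  v^+=-4.4088  a^+=-3.4038
step 5: x_pred=-9.4208  r=3.8308  x^+=-6.7661  v^+=-5.5614  a^+=-1.8124
step 6: x_pred=-12.5773  r=12.3673  x^+=-4.0068  v^+=-0.9319  a^+=3.3251
step 7: x_pred=-3.4780  r=6.3980  x^+=0.9558  v^+=5.3422  a^+=5.9829
step 8: x_pred=8.2944  r=-12.8044  x^+=-0.5791  v^+=4.2859  a^+=0.6638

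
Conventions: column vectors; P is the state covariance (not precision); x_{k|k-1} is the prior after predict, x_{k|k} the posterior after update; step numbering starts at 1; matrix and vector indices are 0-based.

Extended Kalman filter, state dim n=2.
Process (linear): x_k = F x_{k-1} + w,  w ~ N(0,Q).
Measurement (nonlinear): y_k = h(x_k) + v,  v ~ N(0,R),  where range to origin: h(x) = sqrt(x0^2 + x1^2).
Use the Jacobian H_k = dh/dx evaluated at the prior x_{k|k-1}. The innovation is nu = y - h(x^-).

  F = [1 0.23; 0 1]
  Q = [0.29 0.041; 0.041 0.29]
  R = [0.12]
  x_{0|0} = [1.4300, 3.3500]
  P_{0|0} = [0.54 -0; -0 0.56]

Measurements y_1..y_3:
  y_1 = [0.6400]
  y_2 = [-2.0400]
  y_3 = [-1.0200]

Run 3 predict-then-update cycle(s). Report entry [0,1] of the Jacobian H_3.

step 1: x^-=[2.2005, 3.3500]  P^-=[0.8596 0.1698; 0.1698 0.8500]  H_jac=[0.5490 0.8358]  S=[1.1287]  K=[0.5439; 0.7120]  nu=[-3.3681]  x^+=[0.3688, 0.9519]  P^+=[0.5258 -0.2673; -0.2673 0.2778]
step 2: x^-=[0.5877, 0.9519]  P^-=[0.7075 -0.1624; -0.1624 0.5678]  H_jac=[0.5253 0.8509]  S=[0.5812]  K=[0.4018; 0.6845]  nu=[-3.1587]  x^+=[-0.6814, -1.2103]  P^+=[0.6137 -0.3222; -0.3222 0.2955]
step 3: x^-=[-0.9598, -1.2103]  P^-=[0.7711 -0.2133; -0.2133 0.5855]  H_jac=[-0.6214 -0.7835]  S=[0.5695]  K=[-0.5479; -0.5728]  nu=[-2.5647]  x^+=[0.4454, 0.2588]  P^+=[0.6001 -0.3920; -0.3920 0.3986]

H_jac[0,1] = -0.7835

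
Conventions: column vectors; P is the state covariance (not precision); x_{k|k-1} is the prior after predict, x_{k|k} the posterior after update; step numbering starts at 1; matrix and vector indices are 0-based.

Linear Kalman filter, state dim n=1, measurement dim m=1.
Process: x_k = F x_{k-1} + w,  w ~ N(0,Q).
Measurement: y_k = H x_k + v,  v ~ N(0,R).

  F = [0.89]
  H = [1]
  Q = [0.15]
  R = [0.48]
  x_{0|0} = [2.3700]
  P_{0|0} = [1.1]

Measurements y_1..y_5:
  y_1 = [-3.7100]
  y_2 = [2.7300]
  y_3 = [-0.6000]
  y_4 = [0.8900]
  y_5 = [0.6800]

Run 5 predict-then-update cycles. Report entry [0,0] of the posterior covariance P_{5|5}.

P_post[0,0] = 0.1836

step 1: x^-=[2.1093]  P^-=[1.0213]  S=[1.5013]  K=[0.6803]  nu=[-5.8193]  x^+=[-1.8494]  P^+=[0.3265]
step 2: x^-=[-1.6460]  P^-=[0.4086]  S=[0.8886]  K=[0.4599]  nu=[4.3760]  x^+=[0.3663]  P^+=[0.2207]
step 3: x^-=[0.3260]  P^-=[0.3248]  S=[0.8048]  K=[0.4036]  nu=[-0.9260]  x^+=[-0.0477]  P^+=[0.1937]
step 4: x^-=[-0.0425]  P^-=[0.3035]  S=[0.7835]  K=[0.3873]  nu=[0.9325]  x^+=[0.3187]  P^+=[0.1859]
step 5: x^-=[0.2836]  P^-=[0.2973]  S=[0.7773]  K=[0.3825]  nu=[0.3964]  x^+=[0.4352]  P^+=[0.1836]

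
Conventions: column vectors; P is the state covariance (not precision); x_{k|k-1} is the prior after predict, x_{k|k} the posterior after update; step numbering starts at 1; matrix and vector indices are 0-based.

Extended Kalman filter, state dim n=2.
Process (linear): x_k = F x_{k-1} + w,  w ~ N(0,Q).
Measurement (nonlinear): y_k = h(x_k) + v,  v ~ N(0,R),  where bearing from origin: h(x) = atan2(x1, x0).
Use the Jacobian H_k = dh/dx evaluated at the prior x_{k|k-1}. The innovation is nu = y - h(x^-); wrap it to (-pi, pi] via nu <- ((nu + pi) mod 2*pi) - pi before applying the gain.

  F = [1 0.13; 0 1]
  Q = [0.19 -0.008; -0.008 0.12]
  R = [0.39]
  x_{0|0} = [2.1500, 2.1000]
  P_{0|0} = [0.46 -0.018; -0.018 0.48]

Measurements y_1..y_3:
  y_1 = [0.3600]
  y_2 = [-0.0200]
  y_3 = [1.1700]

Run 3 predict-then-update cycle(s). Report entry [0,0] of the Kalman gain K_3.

K[0,0] = -0.1909

step 1: x^-=[2.4230, 2.1000]  P^-=[0.6534 0.0364; 0.0364 0.6000]  H_jac=[-0.2043 0.2357]  S=[0.4471]  K=[-0.2793; 0.2997]  nu=[-0.3541]  x^+=[2.5219, 1.9939]  P^+=[0.6185 0.0738; 0.0738 0.5599]
step 2: x^-=[2.7811, 1.9939]  P^-=[0.8372 0.1386; 0.1386 0.6799]  H_jac=[-0.1703 0.2375]  S=[0.4414]  K=[-0.2484; 0.3123]  nu=[-0.6420]  x^+=[2.9406, 1.7934]  P^+=[0.8100 0.1728; 0.1728 0.6368]
step 3: x^-=[3.1737, 1.7934]  P^-=[1.0557 0.2476; 0.2476 0.7568]  H_jac=[-0.1350 0.2388]  S=[0.4364]  K=[-0.1909; 0.3376]  nu=[0.6557]  x^+=[3.0485, 2.0147]  P^+=[1.0398 0.2758; 0.2758 0.7071]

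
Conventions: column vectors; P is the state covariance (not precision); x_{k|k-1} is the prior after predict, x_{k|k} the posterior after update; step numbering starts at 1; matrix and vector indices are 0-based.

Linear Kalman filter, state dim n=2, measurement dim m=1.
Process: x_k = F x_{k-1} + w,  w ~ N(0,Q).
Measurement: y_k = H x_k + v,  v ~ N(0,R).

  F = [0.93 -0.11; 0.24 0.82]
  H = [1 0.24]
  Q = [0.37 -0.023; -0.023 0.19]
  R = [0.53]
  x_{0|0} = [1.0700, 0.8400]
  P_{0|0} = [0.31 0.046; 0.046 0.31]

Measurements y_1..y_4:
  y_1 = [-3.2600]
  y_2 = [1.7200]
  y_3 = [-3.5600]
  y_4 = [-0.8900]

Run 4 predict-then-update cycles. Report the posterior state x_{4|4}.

step 1: x^-=[0.9027, 0.9456]  P^-=[0.6325 0.0521; 0.0521 0.4344]  S=[1.2125]  K=[0.5319; 0.1290]  nu=[-4.3896]  x^+=[-1.4323, 0.3795]  P^+=[0.2894 -0.0311; -0.0311 0.4142]
step 2: x^-=[-1.3738, -0.0325]  P^-=[0.6317 -0.0187; -0.0187 0.4730]  S=[1.1799]  K=[0.5315; 0.0804]  nu=[3.1016]  x^+=[0.2748, 0.2168]  P^+=[0.2983 -0.0691; -0.0691 0.4653]
step 3: x^-=[0.2317, 0.2438]  P^-=[0.6478 -0.0492; -0.0492 0.4929]  S=[1.1825]  K=[0.5378; 0.0584]  nu=[-3.8502]  x^+=[-1.8389, 0.0189]  P^+=[0.3058 -0.0864; -0.0864 0.4889]
step 4: x^-=[-1.7122, -0.4258]  P^-=[0.6580 -0.0624; -0.0624 0.5023]  S=[1.1870]  K=[0.5417; 0.0490]  nu=[0.9244]  x^+=[-1.2114, -0.3805]  P^+=[0.3097 -0.0939; -0.0939 0.4995]

x_post = [-1.2114, -0.3805]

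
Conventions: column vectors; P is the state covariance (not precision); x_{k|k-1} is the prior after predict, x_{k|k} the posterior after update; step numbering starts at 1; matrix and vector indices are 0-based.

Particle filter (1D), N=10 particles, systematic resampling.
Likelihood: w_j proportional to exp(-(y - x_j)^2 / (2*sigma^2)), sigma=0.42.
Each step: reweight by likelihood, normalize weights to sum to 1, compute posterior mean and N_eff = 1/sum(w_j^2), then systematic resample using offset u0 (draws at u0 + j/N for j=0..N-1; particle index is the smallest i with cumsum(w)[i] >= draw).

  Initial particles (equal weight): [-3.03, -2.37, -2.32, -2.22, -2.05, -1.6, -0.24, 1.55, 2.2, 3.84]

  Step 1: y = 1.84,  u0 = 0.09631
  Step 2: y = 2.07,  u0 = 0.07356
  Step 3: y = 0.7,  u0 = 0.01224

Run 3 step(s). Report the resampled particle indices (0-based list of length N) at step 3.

step 1: w=[0.0000, 0.0000, 0.0000, 0.0000, 0.0000, 0.0000, 0.0000, 0.5322, 0.4678, 0.0000]  mean=1.8541  Neff=1.9918  idx=[7, 7, 7, 7, 7, 8, 8, 8, 8, 8]
step 2: w=[0.0655, 0.0655, 0.0655, 0.0655, 0.0655, 0.1345, 0.1345, 0.1345, 0.1345, 0.1345]  mean=1.9870  Neff=8.9387  idx=[1, 2, 4, 5, 6, 6, 7, 8, 9, 9]
step 3: w=[0.3234, 0.3234, 0.3234, 0.0043, 0.0043, 0.0043, 0.0043, 0.0043, 0.0043, 0.0043]  mean=1.5694  Neff=3.1860  idx=[0, 0, 0, 0, 1, 1, 1, 2, 2, 2]

resampled_idx = [0, 0, 0, 0, 1, 1, 1, 2, 2, 2]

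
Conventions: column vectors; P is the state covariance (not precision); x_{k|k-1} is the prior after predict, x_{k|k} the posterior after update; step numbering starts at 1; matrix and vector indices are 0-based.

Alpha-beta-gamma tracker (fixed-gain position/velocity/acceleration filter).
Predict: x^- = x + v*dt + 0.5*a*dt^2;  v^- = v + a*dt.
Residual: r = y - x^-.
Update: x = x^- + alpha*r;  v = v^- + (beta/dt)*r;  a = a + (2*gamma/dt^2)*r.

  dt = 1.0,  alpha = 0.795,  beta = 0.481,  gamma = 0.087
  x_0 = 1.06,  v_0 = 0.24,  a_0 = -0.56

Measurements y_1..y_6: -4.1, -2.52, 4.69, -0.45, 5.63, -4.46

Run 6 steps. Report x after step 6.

x_post = -1.9191

step 1: x_pred=1.0200  r=-5.1200  x^+=-3.0504  v^+=-2.7827  a^+=-1.4509
step 2: x_pred=-6.5586  r=4.0386  x^+=-3.3479  v^+=-2.2911  a^+=-0.7482
step 3: x_pred=-6.0130  r=10.7030  x^+=2.4959  v^+=2.1089  a^+=1.1142
step 4: x_pred=5.1619  r=-5.6119  x^+=0.7004  v^+=0.5238  a^+=0.1377
step 5: x_pred=1.2931  r=4.3369  x^+=4.7409  v^+=2.7475  a^+=0.8923
step 6: x_pred=7.9346  r=-12.3946  x^+=-1.9191  v^+=-2.3220  a^+=-1.2643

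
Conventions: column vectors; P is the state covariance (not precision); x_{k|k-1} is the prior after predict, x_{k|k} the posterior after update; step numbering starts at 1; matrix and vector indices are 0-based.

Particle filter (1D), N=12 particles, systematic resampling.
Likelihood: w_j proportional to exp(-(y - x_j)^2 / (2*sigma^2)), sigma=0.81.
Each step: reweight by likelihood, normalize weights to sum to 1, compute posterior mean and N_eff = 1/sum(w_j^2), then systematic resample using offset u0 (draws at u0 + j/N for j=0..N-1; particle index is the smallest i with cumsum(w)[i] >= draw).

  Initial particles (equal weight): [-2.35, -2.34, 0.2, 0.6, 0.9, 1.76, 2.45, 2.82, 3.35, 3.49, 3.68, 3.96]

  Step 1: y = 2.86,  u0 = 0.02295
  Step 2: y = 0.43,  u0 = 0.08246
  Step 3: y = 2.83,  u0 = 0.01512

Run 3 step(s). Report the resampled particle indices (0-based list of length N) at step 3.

resampled_idx = [0, 1, 3, 4, 5, 7, 7, 8, 9, 9, 10, 11]

step 1: w=[0.0000, 0.0000, 0.0009, 0.0041, 0.0109, 0.0808, 0.1787, 0.2029, 0.1692, 0.1501, 0.1217, 0.0808]  mean=3.0227  Neff=6.5692  idx=[5, 6, 6, 6, 7, 7, 8, 8, 9, 9, 10, 11]
step 2: w=[0.6121, 0.1051, 0.1051, 0.1051, 0.0303, 0.0303, 0.0036, 0.0036, 0.0019, 0.0019, 0.0008, 0.0002]  mean=2.0616  Neff=2.4406  idx=[0, 0, 0, 0, 0, 0, 0, 1, 2, 3, 3, 10]
step 3: w=[0.0590, 0.0590, 0.0590, 0.0590, 0.0590, 0.0590, 0.0590, 0.1264, 0.1264, 0.1264, 0.1264, 0.0814]  mean=2.2652  Neff=10.5354  idx=[0, 1, 3, 4, 5, 7, 7, 8, 9, 9, 10, 11]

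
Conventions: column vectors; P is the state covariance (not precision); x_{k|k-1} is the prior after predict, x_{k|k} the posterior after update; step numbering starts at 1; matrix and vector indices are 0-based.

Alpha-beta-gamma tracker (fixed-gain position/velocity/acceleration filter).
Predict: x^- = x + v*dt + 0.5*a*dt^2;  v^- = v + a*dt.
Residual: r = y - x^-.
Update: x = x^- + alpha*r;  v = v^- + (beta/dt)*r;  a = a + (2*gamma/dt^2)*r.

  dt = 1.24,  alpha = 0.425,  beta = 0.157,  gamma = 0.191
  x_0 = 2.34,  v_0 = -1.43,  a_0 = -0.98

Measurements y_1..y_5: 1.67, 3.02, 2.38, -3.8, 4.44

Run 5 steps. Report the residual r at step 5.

resid = 3.0322

step 1: x_pred=-0.1866  r=1.8566  x^+=0.6024  v^+=-2.4101  a^+=-0.5187
step 2: x_pred=-2.7849  r=5.8049  x^+=-0.3178  v^+=-2.3184  a^+=0.9234
step 3: x_pred=-2.4827  r=4.8627  x^+=-0.4161  v^+=-0.5577  a^+=2.1315
step 4: x_pred=0.5312  r=-4.3312  x^+=-1.3096  v^+=1.5370  a^+=1.0555
step 5: x_pred=1.4078  r=3.0322  x^+=2.6965  v^+=3.2298  a^+=1.8088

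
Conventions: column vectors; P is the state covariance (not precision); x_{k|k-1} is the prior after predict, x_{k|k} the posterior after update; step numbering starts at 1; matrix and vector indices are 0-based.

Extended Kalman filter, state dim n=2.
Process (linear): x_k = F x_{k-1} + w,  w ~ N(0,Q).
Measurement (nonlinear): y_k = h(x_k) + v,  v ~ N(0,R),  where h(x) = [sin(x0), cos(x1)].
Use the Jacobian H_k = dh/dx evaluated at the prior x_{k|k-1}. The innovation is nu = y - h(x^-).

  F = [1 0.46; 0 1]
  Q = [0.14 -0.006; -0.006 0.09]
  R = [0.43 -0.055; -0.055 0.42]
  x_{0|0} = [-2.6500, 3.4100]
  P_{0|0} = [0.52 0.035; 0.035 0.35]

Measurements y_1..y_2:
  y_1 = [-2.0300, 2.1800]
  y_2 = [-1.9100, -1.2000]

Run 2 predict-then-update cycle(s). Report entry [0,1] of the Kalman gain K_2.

K[0,1] = 0.1903

step 1: x^-=[-1.0814, 3.4100]  P^-=[0.7663 0.1900; 0.1900 0.4400]  H_jac=[0.4701 0.0000; 0.0000 0.2652]  S=[0.5993 -0.0313; -0.0313 0.4509]  K=[0.6091 0.1540; 0.1631 0.2701]  nu=[-1.1474, 3.1442]  x^+=[-1.2959, 4.0720]  P^+=[0.5391 0.1176; 0.1176 0.3939]
step 2: x^-=[0.5772, 4.0720]  P^-=[0.8707 0.2928; 0.2928 0.4839]  H_jac=[0.8380 0.0000; 0.0000 0.8019]  S=[1.0414 0.1418; 0.1418 0.7312]  K=[0.6747 0.1903; 0.1678 0.4982]  nu=[-2.4557, -0.6025]  x^+=[-1.1943, 3.3598]  P^+=[0.3337 0.0534; 0.0534 0.2494]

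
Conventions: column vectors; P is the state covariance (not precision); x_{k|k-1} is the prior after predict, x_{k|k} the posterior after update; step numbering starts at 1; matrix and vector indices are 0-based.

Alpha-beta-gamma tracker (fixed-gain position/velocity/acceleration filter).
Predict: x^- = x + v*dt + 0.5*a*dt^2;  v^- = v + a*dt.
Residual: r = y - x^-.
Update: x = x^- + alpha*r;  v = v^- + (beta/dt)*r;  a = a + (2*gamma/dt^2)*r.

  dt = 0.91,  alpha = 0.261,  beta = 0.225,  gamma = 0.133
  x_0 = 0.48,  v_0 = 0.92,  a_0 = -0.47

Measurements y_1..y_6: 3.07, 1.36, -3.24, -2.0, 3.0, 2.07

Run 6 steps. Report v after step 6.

v_post = -1.8288

step 1: x_pred=1.1226  r=1.9474  x^+=1.6309  v^+=0.9738  a^+=0.1555
step 2: x_pred=2.5814  r=-1.2214  x^+=2.2626  v^+=0.8133  a^+=-0.2368
step 3: x_pred=2.9047  r=-6.1447  x^+=1.3010  v^+=-0.9215  a^+=-2.2106
step 4: x_pred=-0.4529  r=-1.5471  x^+=-0.8567  v^+=-3.3156  a^+=-2.7076
step 5: x_pred=-4.9950  r=7.9950  x^+=-2.9083  v^+=-3.8027  a^+=-0.1394
step 6: x_pred=-6.4265  r=8.4965  x^+=-4.2089  v^+=-1.8288  a^+=2.5898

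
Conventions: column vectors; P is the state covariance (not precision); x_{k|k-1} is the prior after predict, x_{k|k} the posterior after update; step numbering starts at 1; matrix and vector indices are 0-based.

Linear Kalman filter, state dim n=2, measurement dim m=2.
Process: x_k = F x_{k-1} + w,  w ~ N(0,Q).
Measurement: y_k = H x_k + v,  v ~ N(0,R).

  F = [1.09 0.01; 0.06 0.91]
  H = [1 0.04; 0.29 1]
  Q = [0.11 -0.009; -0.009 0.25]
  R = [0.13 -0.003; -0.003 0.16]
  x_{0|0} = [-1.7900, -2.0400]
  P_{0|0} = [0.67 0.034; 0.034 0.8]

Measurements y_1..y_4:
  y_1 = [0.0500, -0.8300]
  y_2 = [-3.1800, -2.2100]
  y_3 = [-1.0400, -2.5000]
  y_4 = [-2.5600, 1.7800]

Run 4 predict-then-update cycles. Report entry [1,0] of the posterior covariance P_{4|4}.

P_post[1,0] = -0.0230

step 1: x^-=[-1.9715, -1.9638]  P^-=[0.9068 0.0758; 0.0758 0.9186]  S=[1.0444 0.3735; 0.3735 1.1989]  K=[0.8667 0.0126; -0.1944 0.8451]  nu=[2.1001, 1.7055]  x^+=[-0.1298, -0.9306]  P^+=[0.1140 -0.0336; -0.0336 0.1456]
step 2: x^-=[-0.1508, -0.8547]  P^-=[0.2447 -0.0336; -0.0336 0.3673]  S=[0.3726 0.0487; 0.0487 0.5284]  K=[0.6517 0.0107; -0.1408 0.6896]  nu=[-2.9950, -1.3116]  x^+=[-2.1168, -1.3374]  P^+=[0.0857 -0.0251; -0.0251 0.1180]
step 3: x^-=[-2.3207, -1.3441]  P^-=[0.2113 -0.0272; -0.0272 0.3453]  S=[0.3397 0.0445; 0.0445 0.5073]  K=[0.6171 0.0129; -0.1282 0.6764]  nu=[1.3344, -0.4829]  x^+=[-1.5034, -1.8418]  P^+=[0.0811 -0.0233; -0.0233 0.1154]
step 4: x^-=[-1.6571, -1.7662]  P^-=[0.2059 -0.0258; -0.0258 0.3433]  S=[0.3344 0.0444; 0.0444 0.5056]  K=[0.6109 0.0135; -0.1256 0.6751]  nu=[-0.8323, 4.0268]  x^+=[-2.1111, 1.0569]  P^+=[0.0803 -0.0230; -0.0230 0.1151]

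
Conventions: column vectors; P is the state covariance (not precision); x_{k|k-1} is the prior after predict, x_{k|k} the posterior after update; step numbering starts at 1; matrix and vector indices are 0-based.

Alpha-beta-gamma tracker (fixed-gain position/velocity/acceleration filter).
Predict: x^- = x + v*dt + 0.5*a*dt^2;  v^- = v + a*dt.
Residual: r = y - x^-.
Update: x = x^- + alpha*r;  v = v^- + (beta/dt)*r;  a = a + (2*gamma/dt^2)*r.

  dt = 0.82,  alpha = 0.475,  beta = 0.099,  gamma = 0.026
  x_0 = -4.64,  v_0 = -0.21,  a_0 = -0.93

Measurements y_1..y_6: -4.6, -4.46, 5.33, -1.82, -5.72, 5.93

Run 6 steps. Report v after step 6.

step 1: x_pred=-5.1249  r=0.5249  x^+=-4.8756  v^+=-0.9092  a^+=-0.8894
step 2: x_pred=-5.9201  r=1.4601  x^+=-5.2266  v^+=-1.4623  a^+=-0.7765
step 3: x_pred=-6.6867  r=12.0167  x^+=-0.9788  v^+=-0.6482  a^+=0.1528
step 4: x_pred=-1.4589  r=-0.3611  x^+=-1.6304  v^+=-0.5665  a^+=0.1249
step 5: x_pred=-2.0529  r=-3.6671  x^+=-3.7948  v^+=-0.9068  a^+=-0.1587
step 6: x_pred=-4.5917  r=10.5217  x^+=0.4061  v^+=0.2334  a^+=0.6550

v_post = 0.2334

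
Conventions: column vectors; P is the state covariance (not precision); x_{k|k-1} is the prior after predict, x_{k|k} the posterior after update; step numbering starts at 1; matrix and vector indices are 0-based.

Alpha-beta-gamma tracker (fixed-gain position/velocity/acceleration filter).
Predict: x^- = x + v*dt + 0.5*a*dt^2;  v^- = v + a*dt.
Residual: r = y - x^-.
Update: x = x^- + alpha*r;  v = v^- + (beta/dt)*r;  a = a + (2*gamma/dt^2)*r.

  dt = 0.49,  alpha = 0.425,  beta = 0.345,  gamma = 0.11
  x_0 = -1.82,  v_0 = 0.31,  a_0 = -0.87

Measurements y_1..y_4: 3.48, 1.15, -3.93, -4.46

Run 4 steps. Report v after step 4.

step 1: x_pred=-1.7725  r=5.2525  x^+=0.4598  v^+=3.5819  a^+=3.9428
step 2: x_pred=2.6883  r=-1.5383  x^+=2.0345  v^+=4.4308  a^+=2.5333
step 3: x_pred=4.5097  r=-8.4397  x^+=0.9229  v^+=-0.2701  a^+=-5.1999
step 4: x_pred=0.1663  r=-4.6263  x^+=-1.7999  v^+=-6.0753  a^+=-9.4388

v_post = -6.0753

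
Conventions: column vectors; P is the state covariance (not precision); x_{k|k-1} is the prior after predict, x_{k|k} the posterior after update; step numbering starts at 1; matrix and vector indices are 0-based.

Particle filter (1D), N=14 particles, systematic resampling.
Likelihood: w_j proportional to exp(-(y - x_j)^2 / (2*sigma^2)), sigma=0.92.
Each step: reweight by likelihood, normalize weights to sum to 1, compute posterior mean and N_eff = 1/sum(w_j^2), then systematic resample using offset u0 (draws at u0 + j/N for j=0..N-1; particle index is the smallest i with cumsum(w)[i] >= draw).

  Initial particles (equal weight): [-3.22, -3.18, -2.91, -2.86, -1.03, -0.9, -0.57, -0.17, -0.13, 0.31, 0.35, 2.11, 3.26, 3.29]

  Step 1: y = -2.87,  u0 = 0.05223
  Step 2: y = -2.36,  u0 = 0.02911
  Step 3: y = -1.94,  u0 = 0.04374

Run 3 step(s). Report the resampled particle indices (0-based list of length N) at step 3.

resampled_idx = [0, 2, 3, 4, 5, 6, 7, 8, 9, 10, 11, 12, 12, 13]

step 1: w=[0.2223, 0.2258, 0.2388, 0.2390, 0.0323, 0.0241, 0.0105, 0.0032, 0.0028, 0.0006, 0.0005, 0.0000, 0.0000, 0.0000]  mean=-2.8737  Neff=4.6237  idx=[0, 0, 0, 1, 1, 1, 2, 2, 2, 3, 3, 3, 3, 5]
step 2: w=[0.0633, 0.0633, 0.0633, 0.0659, 0.0659, 0.0659, 0.0820, 0.0820, 0.0820, 0.0846, 0.0846, 0.0846, 0.0846, 0.0278]  mean=-2.9494  Neff=13.3967  idx=[0, 1, 2, 3, 4, 5, 6, 7, 8, 9, 10, 11, 11, 12]
step 3: w=[0.0535, 0.0535, 0.0535, 0.0568, 0.0568, 0.0568, 0.0808, 0.0808, 0.0808, 0.0854, 0.0854, 0.0854, 0.0854, 0.0854]  mean=-2.9844  Neff=13.4634  idx=[0, 2, 3, 4, 5, 6, 7, 8, 9, 10, 11, 12, 12, 13]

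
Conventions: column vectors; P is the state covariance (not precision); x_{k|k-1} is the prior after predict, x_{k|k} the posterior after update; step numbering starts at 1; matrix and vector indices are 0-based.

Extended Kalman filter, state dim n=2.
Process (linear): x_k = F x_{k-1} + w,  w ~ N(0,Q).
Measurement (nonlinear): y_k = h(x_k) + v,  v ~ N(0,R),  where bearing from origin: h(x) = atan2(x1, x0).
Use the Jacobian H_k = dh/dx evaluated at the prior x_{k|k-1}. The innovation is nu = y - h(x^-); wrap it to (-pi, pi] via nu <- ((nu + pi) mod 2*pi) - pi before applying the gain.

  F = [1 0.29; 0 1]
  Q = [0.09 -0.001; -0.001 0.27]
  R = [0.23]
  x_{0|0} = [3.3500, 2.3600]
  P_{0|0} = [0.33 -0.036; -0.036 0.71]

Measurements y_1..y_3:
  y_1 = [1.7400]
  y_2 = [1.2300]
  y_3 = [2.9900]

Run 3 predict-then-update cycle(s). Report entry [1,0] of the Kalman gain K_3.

K[1,0] = 0.4740

step 1: x^-=[4.0344, 2.3600]  P^-=[0.4588 0.1689; 0.1689 0.9800]  H_jac=[-0.1080 0.1847]  S=[0.2620]  K=[-0.0701; 0.6210]  nu=[1.2107]  x^+=[3.9495, 3.1119]  P^+=[0.4575 0.1803; 0.1803 0.8789]
step 2: x^-=[4.8519, 3.1119]  P^-=[0.7260 0.4342; 0.4342 1.1489]  H_jac=[-0.0937 0.1460]  S=[0.2490]  K=[-0.0184; 0.5105]  nu=[0.6597]  x^+=[4.8398, 3.4487]  P^+=[0.7260 0.4365; 0.4365 1.0840]
step 3: x^-=[5.8399, 3.4487]  P^-=[1.1603 0.7499; 0.7499 1.3540]  H_jac=[-0.0750 0.1270]  S=[0.2441]  K=[0.0337; 0.4740]  nu=[2.4566]  x^+=[5.9226, 4.6130]  P^+=[1.1600 0.7460; 0.7460 1.2992]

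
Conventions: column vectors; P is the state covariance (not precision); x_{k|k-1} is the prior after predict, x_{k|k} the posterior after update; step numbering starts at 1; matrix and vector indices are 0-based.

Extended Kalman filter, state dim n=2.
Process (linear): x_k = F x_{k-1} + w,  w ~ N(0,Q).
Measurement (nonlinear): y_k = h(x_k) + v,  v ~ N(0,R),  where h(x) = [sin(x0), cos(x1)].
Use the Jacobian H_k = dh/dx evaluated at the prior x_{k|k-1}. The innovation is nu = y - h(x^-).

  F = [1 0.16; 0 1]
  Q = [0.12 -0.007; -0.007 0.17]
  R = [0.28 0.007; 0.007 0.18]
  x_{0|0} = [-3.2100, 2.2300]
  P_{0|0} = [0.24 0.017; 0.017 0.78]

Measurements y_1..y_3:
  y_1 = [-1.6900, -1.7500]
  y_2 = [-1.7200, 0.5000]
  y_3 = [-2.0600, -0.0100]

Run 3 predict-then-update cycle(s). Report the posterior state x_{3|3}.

step 1: x^-=[-2.8532, 2.2300]  P^-=[0.3854 0.1348; 0.1348 0.9500]  H_jac=[-0.9587 0.0000; 0.0000 -0.7905]  S=[0.6342 0.1092; 0.1092 0.7736]  K=[-0.5728 -0.0569; -0.0376 -0.9654]  nu=[-1.4056, -1.1375]  x^+=[-1.9834, 3.3810]  P^+=[0.1677 0.0180; 0.0180 0.2202]
step 2: x^-=[-1.4424, 3.3810]  P^-=[0.2991 0.0463; 0.0463 0.3902]  H_jac=[0.1281 0.0000; 0.0000 0.2371]  S=[0.2849 0.0084; 0.0084 0.2019]  K=[0.1330 0.0488; 0.0073 0.4579]  nu=[-0.7282, 1.4715]  x^+=[-1.4675, 4.0495]  P^+=[0.2935 0.0410; 0.0410 0.3478]
step 3: x^-=[-0.8195, 4.0495]  P^-=[0.4355 0.0896; 0.0896 0.5178]  H_jac=[0.6826 0.0000; 0.0000 0.7882]  S=[0.4829 0.0552; 0.0552 0.5017]  K=[0.6071 0.0740; 0.0341 0.8097]  nu=[-1.3292, 0.6054]  x^+=[-1.5817, 4.4944]  P^+=[0.2498 0.0223; 0.0223 0.1852]

x_post = [-1.5817, 4.4944]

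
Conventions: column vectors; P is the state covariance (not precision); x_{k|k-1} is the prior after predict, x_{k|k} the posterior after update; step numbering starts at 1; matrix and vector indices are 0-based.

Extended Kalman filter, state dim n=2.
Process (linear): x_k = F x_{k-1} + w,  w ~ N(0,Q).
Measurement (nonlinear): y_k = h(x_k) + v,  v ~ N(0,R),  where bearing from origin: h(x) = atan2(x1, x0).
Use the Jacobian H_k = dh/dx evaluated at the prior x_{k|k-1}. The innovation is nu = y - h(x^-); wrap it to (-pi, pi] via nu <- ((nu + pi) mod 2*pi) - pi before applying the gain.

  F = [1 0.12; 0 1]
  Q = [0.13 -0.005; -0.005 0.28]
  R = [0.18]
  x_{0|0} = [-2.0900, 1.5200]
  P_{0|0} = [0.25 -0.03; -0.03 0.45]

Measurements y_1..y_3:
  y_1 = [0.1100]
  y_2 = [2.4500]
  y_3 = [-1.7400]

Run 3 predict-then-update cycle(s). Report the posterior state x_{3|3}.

step 1: x^-=[-1.9076, 1.5200]  P^-=[0.3793 0.0190; 0.0190 0.7300]  H_jac=[-0.2555 -0.3206]  S=[0.2829]  K=[-0.3640; -0.8445]  nu=[-2.3588]  x^+=[-1.0489, 3.5120]  P^+=[0.3418 -0.0680; -0.0680 0.5282]
step 2: x^-=[-0.6275, 3.5120]  P^-=[0.4631 -0.0096; -0.0096 0.8082]  H_jac=[-0.2759 -0.0493]  S=[0.2170]  K=[-0.5868; -0.1715]  nu=[0.7024]  x^+=[-1.0396, 3.3915]  P^+=[0.3884 -0.0314; -0.0314 0.8019]
step 3: x^-=[-0.6326, 3.3915]  P^-=[0.5224 0.0598; 0.0598 1.0819]  H_jac=[-0.2849 -0.0532]  S=[0.2273]  K=[-0.6689; -0.3280]  nu=[2.7880]  x^+=[-2.4975, 2.4771]  P^+=[0.4207 0.0099; 0.0099 1.0574]

x_post = [-2.4975, 2.4771]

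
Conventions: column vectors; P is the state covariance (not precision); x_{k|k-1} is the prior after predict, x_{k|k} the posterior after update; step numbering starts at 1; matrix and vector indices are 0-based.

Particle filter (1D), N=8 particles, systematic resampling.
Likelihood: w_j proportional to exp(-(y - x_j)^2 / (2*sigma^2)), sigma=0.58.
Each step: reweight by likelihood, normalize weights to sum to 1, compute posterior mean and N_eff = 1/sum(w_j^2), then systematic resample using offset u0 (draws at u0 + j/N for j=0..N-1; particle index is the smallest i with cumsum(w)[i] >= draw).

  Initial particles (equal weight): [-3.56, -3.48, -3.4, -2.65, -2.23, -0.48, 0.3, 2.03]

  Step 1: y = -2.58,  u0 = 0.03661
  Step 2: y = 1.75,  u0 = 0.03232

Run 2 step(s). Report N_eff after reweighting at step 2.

step 1: w=[0.0877, 0.1097, 0.1346, 0.3629, 0.3047, 0.0005, 0.0000, 0.0000]  mean=-2.7926  Neff=3.8119  idx=[0, 1, 2, 3, 3, 3, 4, 4]
step 2: w=[0.0000, 0.0000, 0.0000, 0.0027, 0.0027, 0.0027, 0.4960, 0.4960]  mean=-2.2333  Neff=2.0321  idx=[6, 6, 6, 6, 7, 7, 7, 7]

N_eff = 2.0321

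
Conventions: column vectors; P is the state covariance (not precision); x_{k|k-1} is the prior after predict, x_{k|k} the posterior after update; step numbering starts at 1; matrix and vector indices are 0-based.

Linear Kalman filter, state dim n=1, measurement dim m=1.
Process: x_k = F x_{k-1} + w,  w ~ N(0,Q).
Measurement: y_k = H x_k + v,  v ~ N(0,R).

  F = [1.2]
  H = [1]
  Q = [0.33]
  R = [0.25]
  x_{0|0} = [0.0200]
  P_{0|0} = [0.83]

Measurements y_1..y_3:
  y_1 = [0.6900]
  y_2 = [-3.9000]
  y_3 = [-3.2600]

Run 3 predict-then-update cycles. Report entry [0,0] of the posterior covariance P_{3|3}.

P_post[0,0] = 0.1755

step 1: x^-=[0.0240]  P^-=[1.5252]  S=[1.7752]  K=[0.8592]  nu=[0.6660]  x^+=[0.5962]  P^+=[0.2148]
step 2: x^-=[0.7154]  P^-=[0.6393]  S=[0.8893]  K=[0.7189]  nu=[-4.6154]  x^+=[-2.6025]  P^+=[0.1797]
step 3: x^-=[-3.1230]  P^-=[0.5888]  S=[0.8388]  K=[0.7020]  nu=[-0.1370]  x^+=[-3.2192]  P^+=[0.1755]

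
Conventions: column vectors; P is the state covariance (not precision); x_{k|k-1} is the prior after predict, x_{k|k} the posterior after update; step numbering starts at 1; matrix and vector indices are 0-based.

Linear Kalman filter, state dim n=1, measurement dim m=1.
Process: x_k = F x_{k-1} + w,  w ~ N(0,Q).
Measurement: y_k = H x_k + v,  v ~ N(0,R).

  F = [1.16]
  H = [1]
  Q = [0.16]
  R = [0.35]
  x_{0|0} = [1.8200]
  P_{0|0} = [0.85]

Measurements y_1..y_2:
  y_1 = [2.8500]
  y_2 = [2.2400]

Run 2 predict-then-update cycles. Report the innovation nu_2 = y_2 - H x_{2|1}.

step 1: x^-=[2.1112]  P^-=[1.3038]  S=[1.6538]  K=[0.7884]  nu=[0.7388]  x^+=[2.6936]  P^+=[0.2759]
step 2: x^-=[3.1246]  P^-=[0.5313]  S=[0.8813]  K=[0.6029]  nu=[-0.8846]  x^+=[2.5913]  P^+=[0.2110]

innov = [-0.8846]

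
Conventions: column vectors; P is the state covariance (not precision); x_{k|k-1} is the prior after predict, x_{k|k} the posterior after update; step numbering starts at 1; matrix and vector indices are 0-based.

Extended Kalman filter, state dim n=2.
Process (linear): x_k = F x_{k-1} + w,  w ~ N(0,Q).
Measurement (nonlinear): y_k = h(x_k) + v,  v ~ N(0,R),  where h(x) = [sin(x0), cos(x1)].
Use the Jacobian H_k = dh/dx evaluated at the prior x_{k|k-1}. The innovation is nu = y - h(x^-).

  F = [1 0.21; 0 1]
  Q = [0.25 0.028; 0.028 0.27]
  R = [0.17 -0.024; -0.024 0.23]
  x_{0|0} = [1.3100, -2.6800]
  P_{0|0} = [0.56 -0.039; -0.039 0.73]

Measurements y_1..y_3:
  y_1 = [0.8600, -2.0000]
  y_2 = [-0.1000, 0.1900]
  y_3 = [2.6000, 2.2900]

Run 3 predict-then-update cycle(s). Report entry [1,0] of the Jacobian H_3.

H_jac[1,0] = 0.0000

step 1: x^-=[0.7472, -2.6800]  P^-=[0.8258 0.1423; 0.1423 1.0000]  H_jac=[0.7336 0.0000; 0.0000 0.4454]  S=[0.6144 0.0225; 0.0225 0.4284]  K=[0.9825 0.0964; 0.1321 1.0328]  nu=[0.1804, -1.1047]  x^+=[0.8180, -3.7970]  P^+=[0.2245 -0.0032; -0.0032 0.5262]
step 2: x^-=[0.0206, -3.7970]  P^-=[0.4964 0.1353; 0.1353 0.7962]  H_jac=[0.9998 0.0000; 0.0000 -0.6095]  S=[0.6662 -0.1065; -0.1065 0.5258]  K=[0.7440 -0.0062; 0.0574 -0.9114]  nu=[-0.1206, 0.9828]  x^+=[-0.0752, -4.6996]  P^+=[0.1267 0.0316; 0.0316 0.3462]
step 3: x^-=[-1.0622, -4.6996]  P^-=[0.4052 0.1323; 0.1323 0.6162]  H_jac=[0.4870 0.0000; 0.0000 -0.9999]  S=[0.2661 -0.0884; -0.0884 0.8461]  K=[0.7144 -0.0817; 0.0002 -0.7282]  nu=[3.4734, 2.3028]  x^+=[1.2311, -6.3759]  P^+=[0.2534 0.0359; 0.0359 0.1675]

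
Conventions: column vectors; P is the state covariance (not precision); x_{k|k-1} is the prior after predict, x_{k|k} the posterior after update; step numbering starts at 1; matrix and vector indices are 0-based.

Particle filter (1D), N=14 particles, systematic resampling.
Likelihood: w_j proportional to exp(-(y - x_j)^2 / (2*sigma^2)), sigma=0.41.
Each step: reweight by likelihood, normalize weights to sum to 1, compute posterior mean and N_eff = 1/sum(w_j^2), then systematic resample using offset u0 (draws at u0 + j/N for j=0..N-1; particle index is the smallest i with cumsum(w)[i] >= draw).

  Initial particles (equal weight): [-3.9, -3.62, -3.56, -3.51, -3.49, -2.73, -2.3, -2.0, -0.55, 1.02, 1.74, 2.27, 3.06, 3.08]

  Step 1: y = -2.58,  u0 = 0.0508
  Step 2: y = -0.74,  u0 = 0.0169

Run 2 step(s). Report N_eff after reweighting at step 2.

step 1: w=[0.0024, 0.0170, 0.0244, 0.0324, 0.0361, 0.3964, 0.3357, 0.1558, 0.0000, 0.0000, 0.0000, 0.0000, 0.0000, 0.0000]  mean=-2.5627  Neff=3.3638  idx=[3, 5, 5, 5, 5, 5, 5, 6, 6, 6, 6, 6, 7, 7]
step 2: w=[0.0000, 0.0004, 0.0004, 0.0004, 0.0004, 0.0004, 0.0004, 0.0335, 0.0335, 0.0335, 0.0335, 0.0335, 0.4151, 0.4151]  mean=-2.0518  Neff=2.8549  idx=[7, 9, 11, 12, 12, 12, 12, 12, 13, 13, 13, 13, 13, 13]

N_eff = 2.8549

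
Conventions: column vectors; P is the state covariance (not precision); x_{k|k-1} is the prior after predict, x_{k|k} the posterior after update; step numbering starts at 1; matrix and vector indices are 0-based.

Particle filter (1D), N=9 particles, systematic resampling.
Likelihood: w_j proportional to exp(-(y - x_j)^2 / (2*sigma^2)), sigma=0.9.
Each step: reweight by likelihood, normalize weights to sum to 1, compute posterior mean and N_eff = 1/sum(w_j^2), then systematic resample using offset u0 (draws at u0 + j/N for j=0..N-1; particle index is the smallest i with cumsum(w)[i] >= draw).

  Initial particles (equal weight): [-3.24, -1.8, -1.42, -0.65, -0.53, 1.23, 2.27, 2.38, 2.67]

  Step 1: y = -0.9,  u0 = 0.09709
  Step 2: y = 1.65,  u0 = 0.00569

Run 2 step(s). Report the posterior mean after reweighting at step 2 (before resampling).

post_mean = 0.9027

step 1: w=[0.0099, 0.1767, 0.2465, 0.2803, 0.2677, 0.0177, 0.0006, 0.0004, 0.0001]  mean=-1.0001  Neff=4.1207  idx=[1, 2, 2, 2, 3, 3, 4, 4, 5]
step 2: w=[0.0006, 0.0027, 0.0027, 0.0027, 0.0351, 0.0351, 0.0489, 0.0489, 0.8234]  mean=0.9027  Neff=1.4593  idx=[2, 6, 8, 8, 8, 8, 8, 8, 8]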